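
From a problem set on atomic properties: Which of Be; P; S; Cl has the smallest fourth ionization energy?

IE_4 is the cost of taking one more electron from the +3 cation: Be³⁺ is already 1 electron into the core; P³⁺ still has 2 valence electrons; S³⁺ still has 3 valence electrons; Cl³⁺ still has 4 valence electrons.
Pulling an electron out of a noble-gas core costs far more than removing a remaining valence electron, so Be sits at the high end of IE_4.
Valence configurations: P³⁺ [Ne]3s², S³⁺ [Ne]3s²3p¹, Cl³⁺ [Ne]3s²3p².
S³⁺ loses a lone 3p electron whereas P³⁺ must break into a filled 3s² pair, so IE_4(P) > IE_4(S) even though S has the higher nuclear charge.
Approximate IE_4 values (kJ/mol): Be 21007, P 4964, S 4556, Cl 5159.
Putting it together, IE_4: S < P < Cl < Be.

S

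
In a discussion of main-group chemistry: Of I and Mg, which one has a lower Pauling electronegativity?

Mg

Mg is in period 3, group 2; I is in period 5, group 17.
Atoms toward the upper right of the periodic table pull bonding electrons most strongly.
Here both period and group differ, so the two effects have to be weighed against each other.
I > Mg: period and group pull opposite ways; the across-period shift dominates (2.66 vs 1.31).
Approximate values (Pauling): Mg 1.31, I 2.66.
So Mg has the lower Pauling electronegativity (Mg < I).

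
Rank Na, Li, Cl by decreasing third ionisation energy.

Li > Na > Cl

IE_3 is the cost of taking one more electron from the +2 cation: Na²⁺ is already 1 electron into the core; Li²⁺ is already 1 electron into the core; Cl²⁺ still has 5 valence electrons.
Pulling an electron out of a noble-gas core costs far more than removing a remaining valence electron, so Na and Li sit at the high end of IE_3.
Tabulated IE_3 (kJ/mol): Na 6910, Li 11815, Cl 3822.
Overall IE_3 order: Cl < Na < Li.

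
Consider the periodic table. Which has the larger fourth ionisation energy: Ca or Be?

IE_4 is the cost of taking one more electron from the +3 cation: Ca³⁺ is already 1 electron into the core; Be³⁺ is already 1 electron into the core.
All of these are removing an electron from a noble-gas core or deeper; the smaller core (lower principal quantum number) is held far more tightly, and within a period the higher nuclear charge binds the same core more tightly.
The numbers (kJ/mol): Ca 6491, Be 21007.
So the fourth ionization energies run Ca < Be.

Be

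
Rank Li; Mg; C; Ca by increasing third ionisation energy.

IE_3 is the cost of taking one more electron from the +2 cation: Li²⁺ is already 1 electron into the core; Mg²⁺ is the bare [Ne] core; C²⁺ still has 2 valence electrons; Ca²⁺ is the bare [Ar] core.
Pulling an electron out of a noble-gas core costs far more than removing a remaining valence electron, so Ca, Mg and Li sit at the high end of IE_3.
The numbers (kJ/mol): Li 11815, Mg 7733, C 4620, Ca 4912.
Overall IE_3 order: C < Ca < Mg < Li.

C < Ca < Mg < Li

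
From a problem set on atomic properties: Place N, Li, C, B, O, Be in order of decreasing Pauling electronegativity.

O > N > C > B > Be > Li

EN rises left→right (higher Z_eff, smaller atoms) and falls top→bottom (larger, more shielded atoms).
All lie in period 2, so electronegativity increases left to right.
So from highest to lowest: O > N > C > B > Be > Li.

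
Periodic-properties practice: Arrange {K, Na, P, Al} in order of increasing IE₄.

P, K, Na, Al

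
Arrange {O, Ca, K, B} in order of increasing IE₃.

B < K < Ca < O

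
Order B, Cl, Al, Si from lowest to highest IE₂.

Si, Al, Cl, B

The second ionization energy removes an electron from the +1 ion. For each element: B⁺ still has 2 valence electrons; Cl⁺ still has 6 valence electrons; Al⁺ still has 2 valence electrons; Si⁺ still has 3 valence electrons.
All are still removing valence electrons, so compare the +1 ions as you would atoms: IE_2 generally rises across a period (higher Z_eff) and falls down a group (larger shell), subject to the usual subshell exceptions.
Valence configurations: B⁺ [He]2s², Cl⁺ [Ne]3s²3p⁴, Al⁺ [Ne]3s², Si⁺ [Ne]3s²3p¹.
Si⁺ loses a lone 3p electron whereas Al⁺ must break into a filled 3s² pair, so IE_2(Al) > IE_2(Si) even though Si has the higher nuclear charge.
Tabulated IE_2 (kJ/mol): B 2427, Cl 2298, Al 1817, Si 1577.
Overall IE_2 order: Si < Al < Cl < B.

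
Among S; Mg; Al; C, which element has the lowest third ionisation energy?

Al

IE_3 is the cost of taking one more electron from the +2 cation: S²⁺ still has 4 valence electrons; Mg²⁺ is the bare [Ne] core; Al²⁺ still has 1 valence electron; C²⁺ still has 2 valence electrons.
Pulling an electron out of a noble-gas core costs far more than removing a remaining valence electron, so Mg sits at the high end of IE_3.
Valence configurations: S²⁺ [Ne]3s²3p², Al²⁺ [Ne]3s¹, C²⁺ [He]2s².
Tabulated IE_3 (kJ/mol): S 3357, Mg 7733, Al 2745, C 4620.
Hence IE_3: Al < S < C < Mg.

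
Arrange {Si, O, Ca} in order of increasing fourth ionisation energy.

Si < Ca < O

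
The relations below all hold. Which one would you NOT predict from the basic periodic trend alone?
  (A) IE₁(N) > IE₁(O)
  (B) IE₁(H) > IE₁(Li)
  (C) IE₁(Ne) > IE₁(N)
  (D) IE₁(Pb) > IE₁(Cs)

The general trend: IE₁ increases across a period and decreases down a group.
(A) N (period 2, group 15) vs O (period 2, group 16): the stated order contradicts the simple trend.
(B) H (period 1, group 1) vs Li (period 2, group 1): the stated order agrees with the simple trend.
(C) Ne (period 2, group 18) vs N (period 2, group 15): the stated order agrees with the simple trend.
(D) Pb (period 6, group 14) vs Cs (period 6, group 1): the stated order agrees with the simple trend.
The exception is (A): pairing an electron in O's 2p⁴ costs repulsion energy, so O ionizes more easily than half-filled N (2p³).

(A)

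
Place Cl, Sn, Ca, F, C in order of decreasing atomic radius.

Ca > Sn > Cl > C > F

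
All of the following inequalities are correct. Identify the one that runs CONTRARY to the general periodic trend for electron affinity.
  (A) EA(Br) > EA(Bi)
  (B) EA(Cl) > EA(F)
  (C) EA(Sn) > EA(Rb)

(B)

The general trend: electron affinity increases across a period and decreases down a group.
(A) Br (period 4, group 17) vs Bi (period 6, group 15): the stated order agrees with the simple trend.
(B) Cl (period 3, group 17) vs F (period 2, group 17): the stated order contradicts the simple trend.
(C) Sn (period 5, group 14) vs Rb (period 5, group 1): the stated order agrees with the simple trend.
The exception is (B): F's small 2p subshell makes the incoming electron feel strong e⁻–e⁻ repulsion, so Cl actually releases more energy on gaining an electron.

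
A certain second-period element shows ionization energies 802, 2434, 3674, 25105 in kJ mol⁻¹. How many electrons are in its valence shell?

Look for the largest jump between consecutive ionization energies: IE4/IE3 ≈ 6.8, far larger than any earlier ratio.
That jump marks the point where a core electron is being removed. So the atom has 3 valence electrons.

3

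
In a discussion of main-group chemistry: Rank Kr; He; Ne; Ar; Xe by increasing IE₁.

Xe < Kr < Ar < Ne < He

He is in period 1, group 18; Ne is in period 2, group 18; Ar is in period 3, group 18; Kr is in period 4, group 18; Xe is in period 5, group 18.
IE₁ increases left→right with effective nuclear charge and decreases top→bottom as the valence shell moves farther out.
All are in group 18, so first ionization energy increases up the group.
So from lowest to highest: Xe < Kr < Ar < Ne < He.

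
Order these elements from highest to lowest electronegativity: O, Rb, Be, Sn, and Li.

Smaller atoms with higher effective nuclear charge are more electronegative.
Here both period and group differ, so the two effects have to be weighed against each other.
Li > Rb: Li sits above Rb in group 1, so the down-group effect alone puts Li higher.
Be > Li: Be lies to the right of Li in period 2, so the across-period effect alone puts Be higher.
Sn > Be: the two effects oppose for this pair; the across-period effect wins (1.96 vs 1.57).
O > Sn: both effects reinforce here, so O is clearly the higher of the two.
Tabulated electronegativity (Pauling): Li 0.98, Be 1.57, O 3.44, Rb 0.82, Sn 1.96.
So from highest to lowest: O > Sn > Be > Li > Rb.

O > Sn > Be > Li > Rb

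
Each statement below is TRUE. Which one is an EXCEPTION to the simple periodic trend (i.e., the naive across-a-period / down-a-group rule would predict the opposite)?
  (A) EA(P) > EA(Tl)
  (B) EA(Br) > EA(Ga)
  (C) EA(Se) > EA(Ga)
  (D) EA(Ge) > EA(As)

The general trend: electron affinity increases across a period and decreases down a group.
(A) P (period 3, group 15) vs Tl (period 6, group 13): the stated order agrees with the simple trend.
(B) Br (period 4, group 17) vs Ga (period 4, group 13): the stated order agrees with the simple trend.
(C) Se (period 4, group 16) vs Ga (period 4, group 13): the stated order agrees with the simple trend.
(D) Ge (period 4, group 14) vs As (period 4, group 15): the stated order contradicts the simple trend.
The exception is (D): adding an electron to As's half-filled 4p³ is unfavourable, so Ge (4p²) has the more exothermic EA.

(D)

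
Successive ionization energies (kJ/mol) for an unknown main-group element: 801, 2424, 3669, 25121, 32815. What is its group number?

Look for the largest jump between consecutive ionization energies: IE4/IE3 ≈ 6.8, far larger than any earlier ratio.
That jump marks the point where a core electron is being removed. So the atom has 3 valence electrons.
A main-group element with 3 valence electrons is in group 13.

Group 13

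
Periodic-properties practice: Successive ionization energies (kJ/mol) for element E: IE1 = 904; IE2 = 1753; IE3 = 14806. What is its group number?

Group 2

Look for the largest jump between consecutive ionization energies: IE3/IE2 ≈ 8.4, far larger than any earlier ratio.
That jump marks the point where a core electron is being removed. So the atom has 2 valence electrons.
A main-group element with 2 valence electrons is in group 2.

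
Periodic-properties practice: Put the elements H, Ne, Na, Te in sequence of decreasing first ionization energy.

H is in period 1, group 1; Ne is in period 2, group 18; Na is in period 3, group 1; Te is in period 5, group 16.
Across a period the outer electron is held more tightly (higher IE₁); down a group it sits in a higher shell, more shielded, and comes off more easily.
These span different periods and groups, so the two trends combine.
Te > Na: period and group pull opposite ways; the across-period shift dominates (869 vs 496 kJ/mol).
H > Te: period and group pull opposite ways; the down-group shift dominates (1312 vs 869 kJ/mol).
Ne > H: the two effects oppose for this pair; the across-period effect wins (2081 vs 1312 kJ/mol).
Approximate values (kJ/mol): H 1312, Ne 2081, Na 496, Te 869.
So from highest to lowest: Ne > H > Te > Na.

Ne, H, Te, Na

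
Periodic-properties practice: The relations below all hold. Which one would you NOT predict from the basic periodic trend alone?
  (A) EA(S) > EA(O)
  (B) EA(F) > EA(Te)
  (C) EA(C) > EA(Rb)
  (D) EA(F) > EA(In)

(A)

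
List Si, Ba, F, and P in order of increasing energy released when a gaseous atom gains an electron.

F is in period 2, group 17; Si is in period 3, group 14; P is in period 3, group 15; Ba is in period 6, group 2.
EA tends to increase across a period and decrease down a group, though the pattern is less regular than for IE or radius.
Neither a single period nor a single group — weigh both effects.
P > Ba: relative to Ba, both the across-period and down-group shifts push P's electron affinity up.
Si > P: this pair runs against the simple trend — see the exception note.
F > Si: relative to Si, both the across-period and down-group shifts push F's electron affinity up.
Note the exception: Si has a higher electron affinity than P, contrary to the simple trend — adding an electron to P's half-filled 3p³ is unfavourable, so Si (3p²) has the more exothermic EA.
For reference (kJ/mol): F 328, Si 134, P 72, Ba 14.
So from lowest to highest: Ba < P < Si < F.

Ba, P, Si, F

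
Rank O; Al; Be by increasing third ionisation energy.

Al < O < Be

Consider each +2 ion: O²⁺ still has 4 valence electrons; Al²⁺ still has 1 valence electron; Be²⁺ is the bare [He] core.
Pulling an electron out of a noble-gas core costs far more than removing a remaining valence electron, so Be sits at the high end of IE_3.
Valence configurations: O²⁺ [He]2s²2p², Al²⁺ [Ne]3s¹.
Tabulated IE_3 (kJ/mol): O 5300, Al 2745, Be 14849.
Putting it together, IE_3: Al < O < Be.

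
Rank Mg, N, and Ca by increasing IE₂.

The second ionization energy removes an electron from the +1 ion. For each element: Mg⁺ still has 1 valence electron; N⁺ still has 4 valence electrons; Ca⁺ still has 1 valence electron.
All are still removing valence electrons, so compare the +1 ions as you would atoms: IE_2 generally rises across a period (higher Z_eff) and falls down a group (larger shell), subject to the usual subshell exceptions.
Valence configurations: Mg⁺ [Ne]3s¹, N⁺ [He]2s²2p², Ca⁺ [Ar]4s¹.
The numbers (kJ/mol): Mg 1451, N 2856, Ca 1145.
Putting it together, IE_2: Ca < Mg < N.

Ca < Mg < N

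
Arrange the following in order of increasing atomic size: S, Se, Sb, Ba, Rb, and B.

B < S < Se < Sb < Ba < Rb

B is in period 2, group 13; S is in period 3, group 16; Se is in period 4, group 16; Rb is in period 5, group 1; Sb is in period 5, group 15; Ba is in period 6, group 2.
Moving right in a period, electrons are added to the same shell under a stronger nuclear pull, so atoms get smaller; moving down, a new shell is opened and atoms get larger.
Neither a single period nor a single group — weigh both effects.
S > B: the two effects oppose for this pair; the down-group effect wins (103 vs 85 pm).
Se > S: Se sits below S in group 16, so the down-group effect alone puts Se larger.
Sb > Se: both effects reinforce here, so Sb is clearly the larger of the two.
Ba > Sb: relative to Sb, both the across-period and down-group shifts push Ba's atomic radius up.
Rb > Ba: period and group pull opposite ways; the across-period shift dominates (210 vs 196 pm).
Tabulated atomic radius (pm): B 85, S 103, Se 116, Rb 210, Sb 140, Ba 196.
So from smallest to largest: B < S < Se < Sb < Ba < Rb.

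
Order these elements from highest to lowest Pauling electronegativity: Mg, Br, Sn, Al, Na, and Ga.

Smaller atoms with higher effective nuclear charge are more electronegative.
Here both period and group differ, so the two effects have to be weighed against each other.
Mg > Na: both are in period 3; the period trend gives Mg the larger value.
Al > Mg: both are in period 3; the period trend gives Al the larger value.
Ga > Al: this pair runs against the simple trend — see the exception note.
Sn > Ga: the two effects oppose for this pair; the across-period effect wins (1.96 vs 1.81).
Br > Sn: both effects reinforce here, so Br is clearly the higher of the two.
Note the exception: Ga has a higher electronegativity than Al, contrary to the simple trend — poor shielding by filled d (and f) subshells raises the heavier element's effective nuclear charge more than the simple down-group trend predicts.
For reference (Pauling): Na 0.93, Mg 1.31, Al 1.61, Ga 1.81, Br 2.96, Sn 1.96.
So from highest to lowest: Br > Sn > Ga > Al > Mg > Na.

Br > Sn > Ga > Al > Mg > Na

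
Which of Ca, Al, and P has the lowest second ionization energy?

Ca

IE_2 is the cost of taking one more electron from the +1 cation: Ca⁺ still has 1 valence electron; Al⁺ still has 2 valence electrons; P⁺ still has 4 valence electrons.
All are still removing valence electrons, so compare the +1 ions as you would atoms: IE_2 generally rises across a period (higher Z_eff) and falls down a group (larger shell), subject to the usual subshell exceptions.
Valence configurations: Ca⁺ [Ar]4s¹, Al⁺ [Ne]3s², P⁺ [Ne]3s²3p².
The numbers (kJ/mol): Ca 1145, Al 1817, P 1907.
Overall IE_2 order: Ca < Al < P.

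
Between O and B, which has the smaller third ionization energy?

B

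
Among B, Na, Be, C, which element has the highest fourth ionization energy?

B

IE_4 is the cost of taking one more electron from the +3 cation: B³⁺ is the bare [He] core; Na³⁺ is already 2 electrons into the core; Be³⁺ is already 1 electron into the core; C³⁺ still has 1 valence electron.
Breaking into a closed-shell core is much more expensive than removing a leftover valence electron — Na, Be and B have the largest IE_4 here.
Tabulated IE_4 (kJ/mol): B 25026, Na 9543, Be 21007, C 6223.
Hence IE_4: C < Na < Be < B.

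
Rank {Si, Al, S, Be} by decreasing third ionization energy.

The third ionization energy removes an electron from the +2 ion. For each element: Si²⁺ still has 2 valence electrons; Al²⁺ still has 1 valence electron; S²⁺ still has 4 valence electrons; Be²⁺ is the bare [He] core.
Core electrons are held far more tightly than valence electrons, so Be tops the IE_3 order.
Valence configurations: Si²⁺ [Ne]3s², Al²⁺ [Ne]3s¹, S²⁺ [Ne]3s²3p².
The numbers (kJ/mol): Si 3232, Al 2745, S 3357, Be 14849.
Overall IE_3 order: Al < Si < S < Be.

Be > S > Si > Al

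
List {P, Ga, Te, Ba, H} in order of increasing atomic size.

H is in period 1, group 1; P is in period 3, group 15; Ga is in period 4, group 13; Te is in period 5, group 16; Ba is in period 6, group 2.
Radius decreases left→right (rising Z_eff, same n) and increases top→bottom (higher n).
Neither a single period nor a single group — weigh both effects.
P > H: period and group pull opposite ways; the down-group shift dominates (111 vs 32 pm).
Ga > P: both effects reinforce here, so Ga is clearly the larger of the two.
Te > Ga: the two effects oppose for this pair; the down-group effect wins (136 vs 124 pm).
Ba > Te: relative to Te, both the across-period and down-group shifts push Ba's atomic radius up.
Tabulated atomic radius (pm): H 32, P 111, Ga 124, Te 136, Ba 196.
So from smallest to largest: H < P < Ga < Te < Ba.

H < P < Ga < Te < Ba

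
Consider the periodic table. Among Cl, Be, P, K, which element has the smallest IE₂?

Be

IE_2 is the cost of taking one more electron from the +1 cation: Cl⁺ still has 6 valence electrons; Be⁺ still has 1 valence electron; P⁺ still has 4 valence electrons; K⁺ is the bare [Ar] core.
Breaking into a closed-shell core is much more expensive than removing a leftover valence electron — K has the largest IE_2 here.
Valence configurations: Cl⁺ [Ne]3s²3p⁴, Be⁺ [He]2s¹, P⁺ [Ne]3s²3p².
Approximate IE_2 values (kJ/mol): Cl 2298, Be 1757, P 1907, K 3052.
Hence IE_2: Be < P < Cl < K.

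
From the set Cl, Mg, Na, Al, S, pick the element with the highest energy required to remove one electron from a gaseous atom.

Cl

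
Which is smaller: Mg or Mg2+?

Forming Mg2+ removes 2 electrons from Mg. Fewer electrons for the same nuclear charge means less shielding and a higher Z_eff on the remaining electrons, and for main-group metals the entire outer shell is lost.
A cation is smaller than its parent atom: Mg2+ < Mg.

Mg2+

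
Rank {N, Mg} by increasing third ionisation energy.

IE_3 is the cost of taking one more electron from the +2 cation: N²⁺ still has 3 valence electrons; Mg²⁺ is the bare [Ne] core.
Pulling an electron out of a noble-gas core costs far more than removing a remaining valence electron, so Mg sits at the high end of IE_3.
Approximate IE_3 values (kJ/mol): N 4578, Mg 7733.
Hence IE_3: N < Mg.

N < Mg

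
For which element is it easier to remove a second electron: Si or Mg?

The second ionization energy removes an electron from the +1 ion. For each element: Si⁺ still has 3 valence electrons; Mg⁺ still has 1 valence electron.
All are still removing valence electrons, so compare the +1 ions as you would atoms: IE_2 generally rises across a period (higher Z_eff) and falls down a group (larger shell), subject to the usual subshell exceptions.
Valence configurations: Si⁺ [Ne]3s²3p¹, Mg⁺ [Ne]3s¹.
Tabulated IE_2 (kJ/mol): Si 1577, Mg 1451.
Putting it together, IE_2: Mg < Si.

Mg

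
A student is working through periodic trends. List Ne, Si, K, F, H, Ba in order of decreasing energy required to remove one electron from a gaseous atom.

Ne > F > H > Si > Ba > K

H is in period 1, group 1; F is in period 2, group 17; Ne is in period 2, group 18; Si is in period 3, group 14; K is in period 4, group 1; Ba is in period 6, group 2.
IE₁ increases left→right with effective nuclear charge and decreases top→bottom as the valence shell moves farther out.
Here both period and group differ, so the two effects have to be weighed against each other.
Ba > K: period and group pull opposite ways; the across-period shift dominates (503 vs 419 kJ/mol).
Si > Ba: both effects reinforce here, so Si is clearly the higher of the two.
H > Si: the two effects oppose for this pair; the down-group effect wins (1312 vs 786 kJ/mol).
F > H: the two effects oppose for this pair; the across-period effect wins (1681 vs 1312 kJ/mol).
Ne > F: Ne lies to the right of F in period 2, so the across-period effect alone puts Ne higher.
Tabulated first ionization energy (kJ/mol): H 1312, F 1681, Ne 2081, Si 786, K 419, Ba 503.
So from highest to lowest: Ne > F > H > Si > Ba > K.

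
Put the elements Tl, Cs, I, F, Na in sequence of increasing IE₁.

Cs < Na < Tl < I < F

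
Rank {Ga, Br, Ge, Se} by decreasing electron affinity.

Br > Se > Ge > Ga

Ga is in period 4, group 13; Ge is in period 4, group 14; Se is in period 4, group 16; Br is in period 4, group 17.
Atoms with high Z_eff and room in the valence shell (especially the halogens) have the most exothermic electron affinities.
All lie in period 4, so electron affinity increases left to right.
So from highest to lowest: Br > Se > Ge > Ga.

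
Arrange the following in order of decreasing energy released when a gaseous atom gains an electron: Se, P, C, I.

C is in period 2, group 14; P is in period 3, group 15; Se is in period 4, group 16; I is in period 5, group 17.
Adding an electron releases more energy for atoms nearer the top right (short of the noble gases).
A diagonal step moves right (one effect) and down (the opposite effect) at once.
C > P: period and group pull opposite ways; the down-group shift dominates (122 vs 72 kJ/mol).
Se > C: period and group pull opposite ways; the across-period shift dominates (195 vs 122 kJ/mol).
I > Se: the two effects oppose for this pair; the across-period effect wins (295 vs 195 kJ/mol).
For reference (kJ/mol): C 122, P 72, Se 195, I 295.
So from highest to lowest: I > Se > C > P.

I > Se > C > P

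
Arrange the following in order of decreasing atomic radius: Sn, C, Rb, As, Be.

Rb > Sn > As > Be > C

Be is in period 2, group 2; C is in period 2, group 14; As is in period 4, group 15; Rb is in period 5, group 1; Sn is in period 5, group 14.
Across a period the added protons contract the valence shell; down a group each new principal shell makes the atom larger.
Here both period and group differ, so the two effects have to be weighed against each other.
Be > C: both are in period 2; the period trend gives Be the larger value.
As > Be: the two effects oppose for this pair; the down-group effect wins (121 vs 102 pm).
Sn > As: relative to As, both the across-period and down-group shifts push Sn's atomic radius up.
Rb > Sn: Rb lies to the left of Sn in period 5, so the across-period effect alone puts Rb larger.
Approximate values (pm): Be 102, C 75, As 121, Rb 210, Sn 140.
So from largest to smallest: Rb > Sn > As > Be > C.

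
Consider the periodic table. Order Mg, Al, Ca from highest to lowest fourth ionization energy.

Consider each +3 ion: Mg³⁺ is already 1 electron into the core; Al³⁺ is the bare [Ne] core; Ca³⁺ is already 1 electron into the core.
All of these are removing an electron from a noble-gas core or deeper; the smaller core (lower principal quantum number) is held far more tightly, and within a period the higher nuclear charge binds the same core more tightly.
The numbers (kJ/mol): Mg 10543, Al 11577, Ca 6491.
Putting it together, IE_4: Ca < Mg < Al.

Al > Mg > Ca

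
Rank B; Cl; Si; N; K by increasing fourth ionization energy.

Consider each +3 ion: B³⁺ is the bare [He] core; Cl³⁺ still has 4 valence electrons; Si³⁺ still has 1 valence electron; N³⁺ still has 2 valence electrons; K³⁺ is already 2 electrons into the core.
Usually core removal costs more than valence removal, but here the competition is close: a tightly held n=2 valence electron can cost more to remove than an n=3 core electron, so the actual values have to decide it.
Valence configurations: Cl³⁺ [Ne]3s²3p², Si³⁺ [Ne]3s¹, N³⁺ [He]2s².
Tabulated IE_4 (kJ/mol): B 25026, Cl 5159, Si 4356, N 7475, K 5877.
Putting it together, IE_4: Si < Cl < K < N < B.

Si, Cl, K, N, B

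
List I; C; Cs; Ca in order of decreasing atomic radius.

C is in period 2, group 14; Ca is in period 4, group 2; I is in period 5, group 17; Cs is in period 6, group 1.
Across a period the added protons contract the valence shell; down a group each new principal shell makes the atom larger.
These span different periods and groups, so the two trends combine.
I > C: period and group pull opposite ways; the down-group shift dominates (133 vs 75 pm).
Ca > I: period and group pull opposite ways; the across-period shift dominates (171 vs 133 pm).
Cs > Ca: relative to Ca, both the across-period and down-group shifts push Cs's atomic radius up.
For reference (pm): C 75, Ca 171, I 133, Cs 232.
So from largest to smallest: Cs > Ca > I > C.

Cs > Ca > I > C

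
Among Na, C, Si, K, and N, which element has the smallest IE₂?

Si

IE_2 is the cost of taking one more electron from the +1 cation: Na⁺ is the bare [Ne] core; C⁺ still has 3 valence electrons; Si⁺ still has 3 valence electrons; K⁺ is the bare [Ar] core; N⁺ still has 4 valence electrons.
Pulling an electron out of a noble-gas core costs far more than removing a remaining valence electron, so K and Na sit at the high end of IE_2.
Valence configurations: C⁺ [He]2s²2p¹, Si⁺ [Ne]3s²3p¹, N⁺ [He]2s²2p².
Approximate IE_2 values (kJ/mol): Na 4562, C 2353, Si 1577, K 3052, N 2856.
Hence IE_2: Si < C < N < K < Na.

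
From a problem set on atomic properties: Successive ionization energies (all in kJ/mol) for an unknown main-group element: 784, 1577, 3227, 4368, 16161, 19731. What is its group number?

Look for the largest jump between consecutive ionization energies: IE5/IE4 ≈ 3.7, far larger than any earlier ratio.
That jump marks the point where a core electron is being removed. So the atom has 4 valence electrons.
A main-group element with 4 valence electrons is in group 14.

Group 14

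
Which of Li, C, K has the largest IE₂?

Li

After 1 electron has been removed, what remains? Li⁺ is the bare [He] core; C⁺ still has 3 valence electrons; K⁺ is the bare [Ar] core.
Core electrons are held far more tightly than valence electrons, so K and Li top the IE_2 order.
The numbers (kJ/mol): Li 7298, C 2353, K 3052.
Hence IE_2: C < K < Li.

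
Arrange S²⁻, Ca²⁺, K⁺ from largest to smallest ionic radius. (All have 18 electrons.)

S²⁻, K⁺, Ca²⁺

All of these have 18 electrons, so size is governed by nuclear charge alone: the more protons, the stronger the pull on the same electron cloud, and the smaller the ion.
Nuclear charges: Ca²⁺ (Z=20), K⁺ (Z=19), S²⁻ (Z=16).
Largest to smallest: S²⁻ > K⁺ > Ca²⁺.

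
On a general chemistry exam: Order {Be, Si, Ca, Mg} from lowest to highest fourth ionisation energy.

Si < Ca < Mg < Be

After 3 electrons have been removed, what remains? Be³⁺ is already 1 electron into the core; Si³⁺ still has 1 valence electron; Ca³⁺ is already 1 electron into the core; Mg³⁺ is already 1 electron into the core.
Core electrons are held far more tightly than valence electrons, so Ca, Mg and Be top the IE_4 order.
Approximate IE_4 values (kJ/mol): Be 21007, Si 4356, Ca 6491, Mg 10543.
Overall IE_4 order: Si < Ca < Mg < Be.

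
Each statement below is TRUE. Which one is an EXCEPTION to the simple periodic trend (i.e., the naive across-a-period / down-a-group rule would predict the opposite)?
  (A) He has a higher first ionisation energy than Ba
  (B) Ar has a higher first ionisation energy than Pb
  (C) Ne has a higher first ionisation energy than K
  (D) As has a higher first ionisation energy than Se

(D)

The general trend: first ionisation energy increases across a period and decreases down a group.
(A) He (period 1, group 18) vs Ba (period 6, group 2): the stated order agrees with the simple trend.
(B) Ar (period 3, group 18) vs Pb (period 6, group 14): the stated order agrees with the simple trend.
(C) Ne (period 2, group 18) vs K (period 4, group 1): the stated order agrees with the simple trend.
(D) As (period 4, group 15) vs Se (period 4, group 16): the stated order contradicts the simple trend.
The exception is (D): Se (4p⁴) ionizes more easily than half-filled As (4p³).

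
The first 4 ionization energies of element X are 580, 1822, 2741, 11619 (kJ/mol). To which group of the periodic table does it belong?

Look for the largest jump between consecutive ionization energies: IE4/IE3 ≈ 4.2, far larger than any earlier ratio.
That jump marks the point where a core electron is being removed. So the atom has 3 valence electrons.
A main-group element with 3 valence electrons is in group 13.

Group 13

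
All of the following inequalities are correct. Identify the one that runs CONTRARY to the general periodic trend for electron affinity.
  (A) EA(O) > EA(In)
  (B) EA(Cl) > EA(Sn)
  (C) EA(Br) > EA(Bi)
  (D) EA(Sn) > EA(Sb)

(D)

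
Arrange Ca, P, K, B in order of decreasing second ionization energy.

Consider each +1 ion: Ca⁺ still has 1 valence electron; P⁺ still has 4 valence electrons; K⁺ is the bare [Ar] core; B⁺ still has 2 valence electrons.
Breaking into a closed-shell core is much more expensive than removing a leftover valence electron — K has the largest IE_2 here.
Valence configurations: Ca⁺ [Ar]4s¹, P⁺ [Ne]3s²3p², B⁺ [He]2s².
The numbers (kJ/mol): Ca 1145, P 1907, K 3052, B 2427.
Overall IE_2 order: Ca < P < B < K.

K > B > P > Ca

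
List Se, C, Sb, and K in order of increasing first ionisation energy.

K < Sb < Se < C

IE₁ increases left→right with effective nuclear charge and decreases top→bottom as the valence shell moves farther out.
These span different periods and groups, so the two trends combine.
Sb > K: the two effects oppose for this pair; the across-period effect wins (831 vs 419 kJ/mol).
Se > Sb: relative to Sb, both the across-period and down-group shifts push Se's first ionization energy up.
C > Se: period and group pull opposite ways; the down-group shift dominates (1086 vs 941 kJ/mol).
Approximate values (kJ/mol): C 1086, K 419, Se 941, Sb 831.
So from lowest to highest: K < Sb < Se < C.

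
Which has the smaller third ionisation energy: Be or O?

O

IE_3 is the cost of taking one more electron from the +2 cation: Be²⁺ is the bare [He] core; O²⁺ still has 4 valence electrons.
Pulling an electron out of a noble-gas core costs far more than removing a remaining valence electron, so Be sits at the high end of IE_3.
Approximate IE_3 values (kJ/mol): Be 14849, O 5300.
Overall IE_3 order: O < Be.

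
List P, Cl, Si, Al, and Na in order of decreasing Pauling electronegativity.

Cl > P > Si > Al > Na

Na is in period 3, group 1; Al is in period 3, group 13; Si is in period 3, group 14; P is in period 3, group 15; Cl is in period 3, group 17.
Atoms toward the upper right of the periodic table pull bonding electrons most strongly.
All lie in period 3, so electronegativity increases left to right.
So from highest to lowest: Cl > P > Si > Al > Na.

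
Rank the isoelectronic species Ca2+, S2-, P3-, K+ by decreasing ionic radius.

All of these have 18 electrons, so size is governed by nuclear charge alone: the more protons, the stronger the pull on the same electron cloud, and the smaller the ion.
Nuclear charges: Ca2+ (Z=20), K+ (Z=19), S2- (Z=16), P3- (Z=15).
Largest to smallest: P3- > S2- > K+ > Ca2+.

P3- > S2- > K+ > Ca2+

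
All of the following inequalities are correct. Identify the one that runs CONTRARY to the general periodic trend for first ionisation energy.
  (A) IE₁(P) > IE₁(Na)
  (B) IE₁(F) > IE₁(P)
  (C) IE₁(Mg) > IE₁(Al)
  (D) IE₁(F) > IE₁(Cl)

The general trend: first ionisation energy increases across a period and decreases down a group.
(A) P (period 3, group 15) vs Na (period 3, group 1): the stated order agrees with the simple trend.
(B) F (period 2, group 17) vs P (period 3, group 15): the stated order agrees with the simple trend.
(C) Mg (period 3, group 2) vs Al (period 3, group 13): the stated order contradicts the simple trend.
(D) F (period 2, group 17) vs Cl (period 3, group 17): the stated order agrees with the simple trend.
The exception is (C): Al's single 3p electron is easier to remove than one from Mg's filled 3s².

(C)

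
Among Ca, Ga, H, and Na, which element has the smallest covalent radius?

H is in period 1, group 1; Na is in period 3, group 1; Ca is in period 4, group 2; Ga is in period 4, group 13.
Across a period the added protons contract the valence shell; down a group each new principal shell makes the atom larger.
Neither a single period nor a single group — weigh both effects.
Ga > H: period and group pull opposite ways; the down-group shift dominates (124 vs 32 pm).
Na > Ga: period and group pull opposite ways; the across-period shift dominates (155 vs 124 pm).
Ca > Na: period and group pull opposite ways; the down-group shift dominates (171 vs 155 pm).
For reference (pm): H 32, Na 155, Ca 171, Ga 124.
The smallest covalent radius among these belongs to H.

H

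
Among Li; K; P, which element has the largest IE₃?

The third ionization energy removes an electron from the +2 ion. For each element: Li²⁺ is already 1 electron into the core; K²⁺ is already 1 electron into the core; P²⁺ still has 3 valence electrons.
Core electrons are held far more tightly than valence electrons, so K and Li top the IE_3 order.
The numbers (kJ/mol): Li 11815, K 4420, P 2914.
Putting it together, IE_3: P < K < Li.

Li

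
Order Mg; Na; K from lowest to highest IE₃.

After 2 electrons have been removed, what remains? Mg²⁺ is the bare [Ne] core; Na²⁺ is already 1 electron into the core; K²⁺ is already 1 electron into the core.
All of these are removing an electron from a noble-gas core or deeper; the smaller core (lower principal quantum number) is held far more tightly, and within a period the higher nuclear charge binds the same core more tightly.
Approximate IE_3 values (kJ/mol): Mg 7733, Na 6910, K 4420.
Putting it together, IE_3: K < Na < Mg.

K < Na < Mg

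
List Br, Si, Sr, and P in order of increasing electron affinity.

Sr < P < Si < Br

Si is in period 3, group 14; P is in period 3, group 15; Br is in period 4, group 17; Sr is in period 5, group 2.
EA tends to increase across a period and decrease down a group, though the pattern is less regular than for IE or radius.
Neither a single period nor a single group — weigh both effects.
P > Sr: both effects reinforce here, so P is clearly the higher of the two.
Si > P: this pair runs against the simple trend — see the exception note.
Br > Si: the two effects oppose for this pair; the across-period effect wins (325 vs 134 kJ/mol).
Note the exception: Si has a higher electron affinity than P, contrary to the simple trend — adding an electron to P's half-filled 3p³ is unfavourable, so Si (3p²) has the more exothermic EA.
Tabulated electron affinity (kJ/mol): Si 134, P 72, Br 325, Sr 5.
So from lowest to highest: Sr < P < Si < Br.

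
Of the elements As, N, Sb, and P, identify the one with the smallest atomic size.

N

N is in period 2, group 15; P is in period 3, group 15; As is in period 4, group 15; Sb is in period 5, group 15.
Moving right in a period, electrons are added to the same shell under a stronger nuclear pull, so atoms get smaller; moving down, a new shell is opened and atoms get larger.
All are in group 15, so atomic radius increases down the group.
The smallest atomic size among these belongs to N.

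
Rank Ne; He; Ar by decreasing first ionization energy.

He, Ne, Ar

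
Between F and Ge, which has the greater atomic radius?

F is in period 2, group 17; Ge is in period 4, group 14.
Radius decreases left→right (rising Z_eff, same n) and increases top→bottom (higher n).
Here both period and group differ, so the two effects have to be weighed against each other.
Ge > F: relative to F, both the across-period and down-group shifts push Ge's atomic radius up.
For reference (pm): F 64, Ge 121.
So Ge has the greater atomic radius (Ge > F).

Ge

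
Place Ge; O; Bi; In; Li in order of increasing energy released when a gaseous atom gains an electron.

Li is in period 2, group 1; O is in period 2, group 16; Ge is in period 4, group 14; In is in period 5, group 13; Bi is in period 6, group 15.
Atoms with high Z_eff and room in the valence shell (especially the halogens) have the most exothermic electron affinities.
Here both period and group differ, so the two effects have to be weighed against each other.
Li > In: period and group pull opposite ways; the down-group shift dominates (60 vs 29 kJ/mol).
Bi > Li: the two effects oppose for this pair; the across-period effect wins (91 vs 60 kJ/mol).
Ge > Bi: the two effects oppose for this pair; the down-group effect wins (119 vs 91 kJ/mol).
O > Ge: both effects reinforce here, so O is clearly the higher of the two.
Approximate values (kJ/mol): Li 60, O 141, Ge 119, In 29, Bi 91.
So from lowest to highest: In < Li < Bi < Ge < O.

In, Li, Bi, Ge, O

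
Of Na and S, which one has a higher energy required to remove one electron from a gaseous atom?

Na is in period 3, group 1; S is in period 3, group 16.
IE₁ increases left→right with effective nuclear charge and decreases top→bottom as the valence shell moves farther out.
All lie in period 3, so first ionization energy increases left to right.
So S has the higher energy required to remove one electron from a gaseous atom (S > Na).

S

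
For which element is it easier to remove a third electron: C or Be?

C

IE_3 is the cost of taking one more electron from the +2 cation: C²⁺ still has 2 valence electrons; Be²⁺ is the bare [He] core.
Breaking into a closed-shell core is much more expensive than removing a leftover valence electron — Be has the largest IE_3 here.
Approximate IE_3 values (kJ/mol): C 4620, Be 14849.
So the third ionization energies run C < Be.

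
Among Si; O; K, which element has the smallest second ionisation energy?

Si

IE_2 is the cost of taking one more electron from the +1 cation: Si⁺ still has 3 valence electrons; O⁺ still has 5 valence electrons; K⁺ is the bare [Ar] core.
Usually core removal costs more than valence removal, but here the competition is close: a tightly held n=2 valence electron can cost more to remove than an n=3 core electron, so the actual values have to decide it.
Valence configurations: Si⁺ [Ne]3s²3p¹, O⁺ [He]2s²2p³.
Tabulated IE_2 (kJ/mol): Si 1577, O 3388, K 3052.
Hence IE_2: Si < K < O.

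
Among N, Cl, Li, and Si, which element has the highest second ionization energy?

The second ionization energy removes an electron from the +1 ion. For each element: N⁺ still has 4 valence electrons; Cl⁺ still has 6 valence electrons; Li⁺ is the bare [He] core; Si⁺ still has 3 valence electrons.
Core electrons are held far more tightly than valence electrons, so Li tops the IE_2 order.
Valence configurations: N⁺ [He]2s²2p², Cl⁺ [Ne]3s²3p⁴, Si⁺ [Ne]3s²3p¹.
The numbers (kJ/mol): N 2856, Cl 2298, Li 7298, Si 1577.
Putting it together, IE_2: Si < Cl < N < Li.

Li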